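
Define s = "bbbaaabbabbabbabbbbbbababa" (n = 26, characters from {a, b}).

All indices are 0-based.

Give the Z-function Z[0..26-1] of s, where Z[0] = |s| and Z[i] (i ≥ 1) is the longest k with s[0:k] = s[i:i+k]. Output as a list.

Z[0]=26
i=1: fresh scan; Z[1]=2 scan→box=[1,3)
i=2: min(r-i=1, Z[1]=2)=1; Z[2]=1
i=3: fresh scan; Z[3]=0
i=4: fresh scan; Z[4]=0
i=5: fresh scan; Z[5]=0
i=6: fresh scan; Z[6]=2 scan→box=[6,8)
i=7: min(r-i=1, Z[1]=2)=1; Z[7]=1
i=8: fresh scan; Z[8]=0
i=9: fresh scan; Z[9]=2 scan→box=[9,11)
i=10: min(r-i=1, Z[1]=2)=1; Z[10]=1
i=11: fresh scan; Z[11]=0
i=12: fresh scan; Z[12]=2 scan→box=[12,14)
i=13: min(r-i=1, Z[1]=2)=1; Z[13]=1
i=14: fresh scan; Z[14]=0
i=15: fresh scan; Z[15]=3 scan→box=[15,18)
i=16: min(r-i=2, Z[1]=2)=2; Z[16]=3 scan→box=[16,19)
i=17: min(r-i=2, Z[1]=2)=2; Z[17]=3 scan→box=[17,20)
i=18: min(r-i=2, Z[1]=2)=2; Z[18]=4 scan→box=[18,22)
i=19: min(r-i=3, Z[1]=2)=2; Z[19]=2
i=20: min(r-i=2, Z[2]=1)=1; Z[20]=1
i=21: min(r-i=1, Z[3]=0)=0; Z[21]=0
i=22: fresh scan; Z[22]=1 scan→box=[22,23)
i=23: fresh scan; Z[23]=0
i=24: fresh scan; Z[24]=1 scan→box=[24,25)
i=25: fresh scan; Z[25]=0

[26, 2, 1, 0, 0, 0, 2, 1, 0, 2, 1, 0, 2, 1, 0, 3, 3, 3, 4, 2, 1, 0, 1, 0, 1, 0]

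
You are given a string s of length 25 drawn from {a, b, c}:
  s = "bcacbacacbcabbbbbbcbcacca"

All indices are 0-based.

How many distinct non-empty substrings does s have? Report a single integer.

272

rank→(start, suffix):
  0 → (24, 'a')
  1 → (11, 'abbbbbbcbcacca')
  2 → (5, 'acacbcabbbbbbcbcacca')
  3 → (2, 'acbacacbcabbbbbbcbcacca')
  4 → (7, 'acbcabbbbbbcbcacca')
  5 → (21, 'acca')
  6 → (4, 'bacacbcabbbbbbcbcacca')
  7 → (12, 'bbbbbbcbcacca')
  8 → (13, 'bbbbbcbcacca')
  9 → (14, 'bbbbcbcacca')
  10 → (15, 'bbbcbcacca')
  11 → (16, 'bbcbcacca')
  12 → (9, 'bcabbbbbbcbcacca')
  13 → (0, 'bcacbacacbcabbbbbbcbcacca')
  14 → (19, 'bcacca')
  15 → (17, 'bcbcacca')
  16 → (23, 'ca')
  17 → (10, 'cabbbbbbcbcacca')
  18 → (1, 'cacbacacbcabbbbbbcbcacca')
  19 → (6, 'cacbcabbbbbbcbcacca')
  20 → (20, 'cacca')
  21 → (3, 'cbacacbcabbbbbbcbcacca')
  22 → (8, 'cbcabbbbbbcbcacca')
  23 → (18, 'cbcacca')
  24 → (22, 'cca')

SA = [24, 11, 5, 2, 7, 21, 4, 12, 13, 14, 15, 16, 9, 0, 19, 17, 23, 10, 1, 6, 20, 3, 8, 18, 22]
rank  pair      lcp
   1  s[24:],s[11:]  1  'a'
   2  s[11:],s[5:]  1  'a'
   3  s[5:],s[2:]  2  'ac'
   4  s[2:],s[7:]  3  'acb'
   5  s[7:],s[21:]  2  'ac'
   6  s[21:],s[4:]  0  ''
   7  s[4:],s[12:]  1  'b'
   8  s[12:],s[13:]  5  'bbbbb'
   9  s[13:],s[14:]  4  'bbbb'
  10  s[14:],s[15:]  3  'bbb'
  11  s[15:],s[16:]  2  'bb'
  12  s[16:],s[9:]  1  'b'
  13  s[9:],s[0:]  3  'bca'
  14  s[0:],s[19:]  4  'bcac'
  15  s[19:],s[17:]  2  'bc'
  16  s[17:],s[23:]  0  ''
  17  s[23:],s[10:]  2  'ca'
  18  s[10:],s[1:]  2  'ca'
  19  s[1:],s[6:]  4  'cacb'
  20  s[6:],s[20:]  3  'cac'
  21  s[20:],s[3:]  1  'c'
  22  s[3:],s[8:]  2  'cb'
  23  s[8:],s[18:]  4  'cbca'
  24  s[18:],s[22:]  1  'c'

n(n+1)/2 = 25·26/2 = 325
Σ LCP = 0 + 1 + 1 + 2 + 3 + 2 + 0 + 1 + 5 + 4 + 3 + 2 + 1 + 3 + 4 + 2 + 0 + 2 + 2 + 4 + 3 + 1 + 2 + 4 + 1 = 53
distinct = 325 − 53 = 272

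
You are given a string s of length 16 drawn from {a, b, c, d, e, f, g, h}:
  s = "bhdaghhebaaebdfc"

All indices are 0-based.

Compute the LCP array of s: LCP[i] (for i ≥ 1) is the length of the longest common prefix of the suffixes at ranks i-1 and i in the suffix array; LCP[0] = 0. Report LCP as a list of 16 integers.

rank | idx | suffix
   0 |   9 | aaebdfc
   1 |  10 | aebdfc
   2 |   3 | aghhebaaebdfc
   3 |   8 | baaebdfc
   4 |  12 | bdfc
   5 |   0 | bhdaghhebaaebdfc
   6 |  15 | c
   7 |   2 | daghhebaaebdfc
   8 |  13 | dfc
   9 |   7 | ebaaebdfc
  10 |  11 | ebdfc
  11 |  14 | fc
  12 |   4 | ghhebaaebdfc
  13 |   1 | hdaghhebaaebdfc
  14 |   6 | hebaaebdfc
  15 |   5 | hhebaaebdfc

SA = [9, 10, 3, 8, 12, 0, 15, 2, 13, 7, 11, 14, 4, 1, 6, 5]
[i] adj suffixes → lcp
  [1] 9/10 → 1 ('a')
  [2] 10/3 → 1 ('a')
  [3] 3/8 → 0 ('')
  [4] 8/12 → 1 ('b')
  [5] 12/0 → 1 ('b')
  [6] 0/15 → 0 ('')
  [7] 15/2 → 0 ('')
  [8] 2/13 → 1 ('d')
  [9] 13/7 → 0 ('')
  [10] 7/11 → 2 ('eb')
  [11] 11/14 → 0 ('')
  [12] 14/4 → 0 ('')
  [13] 4/1 → 0 ('')
  [14] 1/6 → 1 ('h')
  [15] 6/5 → 1 ('h')

[0, 1, 1, 0, 1, 1, 0, 0, 1, 0, 2, 0, 0, 0, 1, 1]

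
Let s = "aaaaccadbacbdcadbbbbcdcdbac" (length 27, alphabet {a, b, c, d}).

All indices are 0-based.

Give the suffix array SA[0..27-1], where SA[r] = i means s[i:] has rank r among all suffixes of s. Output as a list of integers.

sorted suffixes:
  #0 SA[0]=0  'aaaaccadbacbdcadbbbbcdcdbac'
  #1 SA[1]=1  'aaaccadbacbdcadbbbbcdcdbac'
  #2 SA[2]=2  'aaccadbacbdcadbbbbcdcdbac'
  #3 SA[3]=25  'ac'
  #4 SA[4]=9  'acbdcadbbbbcdcdbac'
  #5 SA[5]=3  'accadbacbdcadbbbbcdcdbac'
  #6 SA[6]=6  'adbacbdcadbbbbcdcdbac'
  #7 SA[7]=14  'adbbbbcdcdbac'
  #8 SA[8]=24  'bac'
  #9 SA[9]=8  'bacbdcadbbbbcdcdbac'
  #10 SA[10]=16  'bbbbcdcdbac'
  #11 SA[11]=17  'bbbcdcdbac'
  #12 SA[12]=18  'bbcdcdbac'
  #13 SA[13]=19  'bcdcdbac'
  #14 SA[14]=11  'bdcadbbbbcdcdbac'
  #15 SA[15]=26  'c'
  #16 SA[16]=5  'cadbacbdcadbbbbcdcdbac'
  #17 SA[17]=13  'cadbbbbcdcdbac'
  #18 SA[18]=10  'cbdcadbbbbcdcdbac'
  #19 SA[19]=4  'ccadbacbdcadbbbbcdcdbac'
  #20 SA[20]=22  'cdbac'
  #21 SA[21]=20  'cdcdbac'
  #22 SA[22]=23  'dbac'
  #23 SA[23]=7  'dbacbdcadbbbbcdcdbac'
  #24 SA[24]=15  'dbbbbcdcdbac'
  #25 SA[25]=12  'dcadbbbbcdcdbac'
  #26 SA[26]=21  'dcdbac'

[0, 1, 2, 25, 9, 3, 6, 14, 24, 8, 16, 17, 18, 19, 11, 26, 5, 13, 10, 4, 22, 20, 23, 7, 15, 12, 21]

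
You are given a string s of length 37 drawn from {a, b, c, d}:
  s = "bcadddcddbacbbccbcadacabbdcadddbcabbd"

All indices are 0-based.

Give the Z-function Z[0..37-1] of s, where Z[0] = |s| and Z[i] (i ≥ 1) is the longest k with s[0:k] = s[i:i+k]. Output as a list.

Z[0]=37
i=1: fresh scan; Z[1]=0
i=2: fresh scan; Z[2]=0
i=3: fresh scan; Z[3]=0
i=4: fresh scan; Z[4]=0
i=5: fresh scan; Z[5]=0
i=6: fresh scan; Z[6]=0
i=7: fresh scan; Z[7]=0
i=8: fresh scan; Z[8]=0
i=9: fresh scan; Z[9]=1 extend→box=[9,10)
i=10: fresh scan; Z[10]=0
i=11: fresh scan; Z[11]=0
i=12: fresh scan; Z[12]=1 extend→box=[12,13)
i=13: fresh scan; Z[13]=2 extend→box=[13,15)
i=14: min(r-i=1, Z[1]=0)=0; Z[14]=0
i=15: fresh scan; Z[15]=0
i=16: fresh scan; Z[16]=4 extend→box=[16,20)
i=17: min(r-i=3, Z[1]=0)=0; Z[17]=0
i=18: min(r-i=2, Z[2]=0)=0; Z[18]=0
i=19: min(r-i=1, Z[3]=0)=0; Z[19]=0
i=20: fresh scan; Z[20]=0
i=21: fresh scan; Z[21]=0
i=22: fresh scan; Z[22]=0
i=23: fresh scan; Z[23]=1 extend→box=[23,24)
i=24: fresh scan; Z[24]=1 extend→box=[24,25)
i=25: fresh scan; Z[25]=0
i=26: fresh scan; Z[26]=0
i=27: fresh scan; Z[27]=0
i=28: fresh scan; Z[28]=0
i=29: fresh scan; Z[29]=0
i=30: fresh scan; Z[30]=0
i=31: fresh scan; Z[31]=3 extend→box=[31,34)
i=32: min(r-i=2, Z[1]=0)=0; Z[32]=0
i=33: min(r-i=1, Z[2]=0)=0; Z[33]=0
i=34: fresh scan; Z[34]=1 extend→box=[34,35)
i=35: fresh scan; Z[35]=1 extend→box=[35,36)
i=36: fresh scan; Z[36]=0

[37, 0, 0, 0, 0, 0, 0, 0, 0, 1, 0, 0, 1, 2, 0, 0, 4, 0, 0, 0, 0, 0, 0, 1, 1, 0, 0, 0, 0, 0, 0, 3, 0, 0, 1, 1, 0]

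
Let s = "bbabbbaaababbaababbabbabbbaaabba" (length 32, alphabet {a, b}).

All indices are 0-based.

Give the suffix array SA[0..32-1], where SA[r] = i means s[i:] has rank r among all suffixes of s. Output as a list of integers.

[31, 6, 26, 7, 13, 27, 8, 14, 28, 10, 16, 19, 2, 22, 30, 5, 25, 12, 9, 15, 18, 1, 21, 29, 4, 24, 11, 17, 0, 20, 3, 23]

sorted suffixes:
  #0 SA[0]=31  'a'
  #1 SA[1]=6  'aaababbaababbabbabbbaaabba'
  #2 SA[2]=26  'aaabba'
  #3 SA[3]=7  'aababbaababbabbabbbaaabba'
  #4 SA[4]=13  'aababbabbabbbaaabba'
  #5 SA[5]=27  'aabba'
  #6 SA[6]=8  'ababbaababbabbabbbaaabba'
  #7 SA[7]=14  'ababbabbabbbaaabba'
  #8 SA[8]=28  'abba'
  #9 SA[9]=10  'abbaababbabbabbbaaabba'
  #10 SA[10]=16  'abbabbabbbaaabba'
  #11 SA[11]=19  'abbabbbaaabba'
  #12 SA[12]=2  'abbbaaababbaababbabbabbbaaabba'
  #13 SA[13]=22  'abbbaaabba'
  #14 SA[14]=30  'ba'
  #15 SA[15]=5  'baaababbaababbabbabbbaaabba'
  #16 SA[16]=25  'baaabba'
  #17 SA[17]=12  'baababbabbabbbaaabba'
  #18 SA[18]=9  'babbaababbabbabbbaaabba'
  #19 SA[19]=15  'babbabbabbbaaabba'
  #20 SA[20]=18  'babbabbbaaabba'
  #21 SA[21]=1  'babbbaaababbaababbabbabbbaaabba'
  #22 SA[22]=21  'babbbaaabba'
  #23 SA[23]=29  'bba'
  #24 SA[24]=4  'bbaaababbaababbabbabbbaaabba'
  #25 SA[25]=24  'bbaaabba'
  #26 SA[26]=11  'bbaababbabbabbbaaabba'
  #27 SA[27]=17  'bbabbabbbaaabba'
  #28 SA[28]=0  'bbabbbaaababbaababbabbabbbaaabba'
  #29 SA[29]=20  'bbabbbaaabba'
  #30 SA[30]=3  'bbbaaababbaababbabbabbbaaabba'
  #31 SA[31]=23  'bbbaaabba'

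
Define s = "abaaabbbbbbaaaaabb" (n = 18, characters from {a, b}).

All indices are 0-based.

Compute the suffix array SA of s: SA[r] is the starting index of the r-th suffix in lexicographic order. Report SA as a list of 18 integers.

rank→(start, suffix):
  0 → (11, 'aaaaabb')
  1 → (12, 'aaaabb')
  2 → (13, 'aaabb')
  3 → (2, 'aaabbbbbbaaaaabb')
  4 → (14, 'aabb')
  5 → (3, 'aabbbbbbaaaaabb')
  6 → (0, 'abaaabbbbbbaaaaabb')
  7 → (15, 'abb')
  8 → (4, 'abbbbbbaaaaabb')
  9 → (17, 'b')
  10 → (10, 'baaaaabb')
  11 → (1, 'baaabbbbbbaaaaabb')
  12 → (16, 'bb')
  13 → (9, 'bbaaaaabb')
  14 → (8, 'bbbaaaaabb')
  15 → (7, 'bbbbaaaaabb')
  16 → (6, 'bbbbbaaaaabb')
  17 → (5, 'bbbbbbaaaaabb')

[11, 12, 13, 2, 14, 3, 0, 15, 4, 17, 10, 1, 16, 9, 8, 7, 6, 5]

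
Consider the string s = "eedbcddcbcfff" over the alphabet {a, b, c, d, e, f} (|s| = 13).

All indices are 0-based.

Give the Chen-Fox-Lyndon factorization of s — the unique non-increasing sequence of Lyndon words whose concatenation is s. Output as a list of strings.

["e", "e", "d", "bcddcbcfff"]

emit factor 1: 'e' (i=0, period=1)
emit factor 2: 'e' (i=1, period=1)
emit factor 3: 'd' (i=2, period=1)
emit factor 4: 'bcddcbcfff' (i=3, period=10)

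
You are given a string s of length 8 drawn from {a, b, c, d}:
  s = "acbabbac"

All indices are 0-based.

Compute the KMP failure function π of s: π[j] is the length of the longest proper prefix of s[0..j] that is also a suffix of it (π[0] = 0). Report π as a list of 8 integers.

[0, 0, 0, 1, 0, 0, 1, 2]

π[0] = 0
j=1 s[j]='c': π[1]=0 (border '')
j=2 s[j]='b': π[2]=0 (border '')
j=3 s[j]='a': π[3]=1 (border 'a')
j=4 s[j]='b': k: 1→0; π[4]=0 (border '')
j=5 s[j]='b': π[5]=0 (border '')
j=6 s[j]='a': π[6]=1 (border 'a')
j=7 s[j]='c': π[7]=2 (border 'ac')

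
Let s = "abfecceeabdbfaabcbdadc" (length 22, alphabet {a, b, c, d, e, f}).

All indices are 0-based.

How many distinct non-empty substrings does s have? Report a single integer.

233

rank | idx | suffix
   0 |  13 | aabcbdadc
   1 |  14 | abcbdadc
   2 |   8 | abdbfaabcbdadc
   3 |   0 | abfecceeabdbfaabcbdadc
   4 |  19 | adc
   5 |  15 | bcbdadc
   6 |  17 | bdadc
   7 |   9 | bdbfaabcbdadc
   8 |  11 | bfaabcbdadc
   9 |   1 | bfecceeabdbfaabcbdadc
  10 |  21 | c
  11 |  16 | cbdadc
  12 |   4 | cceeabdbfaabcbdadc
  13 |   5 | ceeabdbfaabcbdadc
  14 |  18 | dadc
  15 |  10 | dbfaabcbdadc
  16 |  20 | dc
  17 |   7 | eabdbfaabcbdadc
  18 |   3 | ecceeabdbfaabcbdadc
  19 |   6 | eeabdbfaabcbdadc
  20 |  12 | faabcbdadc
  21 |   2 | fecceeabdbfaabcbdadc

SA = [13, 14, 8, 0, 19, 15, 17, 9, 11, 1, 21, 16, 4, 5, 18, 10, 20, 7, 3, 6, 12, 2]
rank  pair      lcp
   1  s[13:],s[14:]  1  'a'
   2  s[14:],s[8:]  2  'ab'
   3  s[8:],s[0:]  2  'ab'
   4  s[0:],s[19:]  1  'a'
   5  s[19:],s[15:]  0  ''
   6  s[15:],s[17:]  1  'b'
   7  s[17:],s[9:]  2  'bd'
   8  s[9:],s[11:]  1  'b'
   9  s[11:],s[1:]  2  'bf'
  10  s[1:],s[21:]  0  ''
  11  s[21:],s[16:]  1  'c'
  12  s[16:],s[4:]  1  'c'
  13  s[4:],s[5:]  1  'c'
  14  s[5:],s[18:]  0  ''
  15  s[18:],s[10:]  1  'd'
  16  s[10:],s[20:]  1  'd'
  17  s[20:],s[7:]  0  ''
  18  s[7:],s[3:]  1  'e'
  19  s[3:],s[6:]  1  'e'
  20  s[6:],s[12:]  0  ''
  21  s[12:],s[2:]  1  'f'

n(n+1)/2 = 22·23/2 = 253
Σ LCP = 0 + 1 + 2 + 2 + 1 + 0 + 1 + 2 + 1 + 2 + 0 + 1 + 1 + 1 + 0 + 1 + 1 + 0 + 1 + 1 + 0 + 1 = 20
distinct = 253 − 20 = 233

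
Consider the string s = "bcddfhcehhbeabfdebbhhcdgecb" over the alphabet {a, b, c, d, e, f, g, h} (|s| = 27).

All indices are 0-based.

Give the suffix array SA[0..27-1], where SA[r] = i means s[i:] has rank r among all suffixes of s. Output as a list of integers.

rank | idx | suffix
   0 |  12 | abfdebbhhcdgecb
   1 |  26 | b
   2 |  17 | bbhhcdgecb
   3 |   0 | bcddfhcehhbeabfdebbhhcdgecb
   4 |  10 | beabfdebbhhcdgecb
   5 |  13 | bfdebbhhcdgecb
   6 |  18 | bhhcdgecb
   7 |  25 | cb
   8 |   1 | cddfhcehhbeabfdebbhhcdgecb
   9 |  21 | cdgecb
  10 |   6 | cehhbeabfdebbhhcdgecb
  11 |   2 | ddfhcehhbeabfdebbhhcdgecb
  12 |  15 | debbhhcdgecb
  13 |   3 | dfhcehhbeabfdebbhhcdgecb
  14 |  22 | dgecb
  15 |  11 | eabfdebbhhcdgecb
  16 |  16 | ebbhhcdgecb
  17 |  24 | ecb
  18 |   7 | ehhbeabfdebbhhcdgecb
  19 |  14 | fdebbhhcdgecb
  20 |   4 | fhcehhbeabfdebbhhcdgecb
  21 |  23 | gecb
  22 |   9 | hbeabfdebbhhcdgecb
  23 |  20 | hcdgecb
  24 |   5 | hcehhbeabfdebbhhcdgecb
  25 |   8 | hhbeabfdebbhhcdgecb
  26 |  19 | hhcdgecb

[12, 26, 17, 0, 10, 13, 18, 25, 1, 21, 6, 2, 15, 3, 22, 11, 16, 24, 7, 14, 4, 23, 9, 20, 5, 8, 19]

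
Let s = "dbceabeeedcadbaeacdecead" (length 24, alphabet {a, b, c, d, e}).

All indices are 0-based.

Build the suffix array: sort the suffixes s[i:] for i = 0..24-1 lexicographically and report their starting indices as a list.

[4, 16, 22, 11, 14, 13, 1, 5, 10, 17, 2, 20, 23, 12, 0, 9, 18, 3, 15, 21, 19, 8, 7, 6]

sorted suffixes:
  #0 SA[0]=4  'abeeedcadbaeacdecead'
  #1 SA[1]=16  'acdecead'
  #2 SA[2]=22  'ad'
  #3 SA[3]=11  'adbaeacdecead'
  #4 SA[4]=14  'aeacdecead'
  #5 SA[5]=13  'baeacdecead'
  #6 SA[6]=1  'bceabeeedcadbaeacdecead'
  #7 SA[7]=5  'beeedcadbaeacdecead'
  #8 SA[8]=10  'cadbaeacdecead'
  #9 SA[9]=17  'cdecead'
  #10 SA[10]=2  'ceabeeedcadbaeacdecead'
  #11 SA[11]=20  'cead'
  #12 SA[12]=23  'd'
  #13 SA[13]=12  'dbaeacdecead'
  #14 SA[14]=0  'dbceabeeedcadbaeacdecead'
  #15 SA[15]=9  'dcadbaeacdecead'
  #16 SA[16]=18  'decead'
  #17 SA[17]=3  'eabeeedcadbaeacdecead'
  #18 SA[18]=15  'eacdecead'
  #19 SA[19]=21  'ead'
  #20 SA[20]=19  'ecead'
  #21 SA[21]=8  'edcadbaeacdecead'
  #22 SA[22]=7  'eedcadbaeacdecead'
  #23 SA[23]=6  'eeedcadbaeacdecead'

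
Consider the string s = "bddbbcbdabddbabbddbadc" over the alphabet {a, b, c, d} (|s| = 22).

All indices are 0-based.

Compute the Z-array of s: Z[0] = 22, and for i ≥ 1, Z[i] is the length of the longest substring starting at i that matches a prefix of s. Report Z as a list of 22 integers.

[22, 0, 0, 1, 1, 0, 2, 0, 0, 4, 0, 0, 1, 0, 1, 4, 0, 0, 1, 0, 0, 0]

Z[0]=22
i=1: outside box; Z[1]=0
i=2: outside box; Z[2]=0
i=3: outside box; Z[3]=1 extend→box=[3,4)
i=4: outside box; Z[4]=1 extend→box=[4,5)
i=5: outside box; Z[5]=0
i=6: outside box; Z[6]=2 extend→box=[6,8)
i=7: min(r-i=1, Z[1]=0)=0; Z[7]=0
i=8: outside box; Z[8]=0
i=9: outside box; Z[9]=4 extend→box=[9,13)
i=10: min(r-i=3, Z[1]=0)=0; Z[10]=0
i=11: min(r-i=2, Z[2]=0)=0; Z[11]=0
i=12: min(r-i=1, Z[3]=1)=1; Z[12]=1
i=13: outside box; Z[13]=0
i=14: outside box; Z[14]=1 extend→box=[14,15)
i=15: outside box; Z[15]=4 extend→box=[15,19)
i=16: min(r-i=3, Z[1]=0)=0; Z[16]=0
i=17: min(r-i=2, Z[2]=0)=0; Z[17]=0
i=18: min(r-i=1, Z[3]=1)=1; Z[18]=1
i=19: outside box; Z[19]=0
i=20: outside box; Z[20]=0
i=21: outside box; Z[21]=0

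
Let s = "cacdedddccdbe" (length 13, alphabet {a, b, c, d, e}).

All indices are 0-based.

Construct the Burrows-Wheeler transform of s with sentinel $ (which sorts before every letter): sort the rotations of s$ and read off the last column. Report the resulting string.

rank  rotation        last
    0  $cacdedddccdbe  e
    1  acdedddccdbe$c  c
    2  be$cacdedddccd  d
    3  cacdedddccdbe$  $
    4  ccdbe$cacdeddd  d
    5  cdbe$cacdedddc  c
    6  cdedddccdbe$ca  a
    7  dbe$cacdedddcc  c
    8  dccdbe$cacdedd  d
    9  ddccdbe$cacded  d
   10  dddccdbe$cacde  e
   11  dedddccdbe$cac  c
   12  e$cacdedddccdb  b
   13  edddccdbe$cacd  d

ecd$dcacddecbd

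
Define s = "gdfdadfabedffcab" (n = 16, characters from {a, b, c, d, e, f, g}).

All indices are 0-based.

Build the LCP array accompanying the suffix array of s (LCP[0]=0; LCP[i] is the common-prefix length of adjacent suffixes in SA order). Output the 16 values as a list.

sorted suffixes:
  #0 SA[0]=14  'ab'
  #1 SA[1]=7  'abedffcab'
  #2 SA[2]=4  'adfabedffcab'
  #3 SA[3]=15  'b'
  #4 SA[4]=8  'bedffcab'
  #5 SA[5]=13  'cab'
  #6 SA[6]=3  'dadfabedffcab'
  #7 SA[7]=5  'dfabedffcab'
  #8 SA[8]=1  'dfdadfabedffcab'
  #9 SA[9]=10  'dffcab'
  #10 SA[10]=9  'edffcab'
  #11 SA[11]=6  'fabedffcab'
  #12 SA[12]=12  'fcab'
  #13 SA[13]=2  'fdadfabedffcab'
  #14 SA[14]=11  'ffcab'
  #15 SA[15]=0  'gdfdadfabedffcab'

SA = [14, 7, 4, 15, 8, 13, 3, 5, 1, 10, 9, 6, 12, 2, 11, 0]
rank  pair      lcp
   1  s[14:],s[7:]  2  'ab'
   2  s[7:],s[4:]  1  'a'
   3  s[4:],s[15:]  0  ''
   4  s[15:],s[8:]  1  'b'
   5  s[8:],s[13:]  0  ''
   6  s[13:],s[3:]  0  ''
   7  s[3:],s[5:]  1  'd'
   8  s[5:],s[1:]  2  'df'
   9  s[1:],s[10:]  2  'df'
  10  s[10:],s[9:]  0  ''
  11  s[9:],s[6:]  0  ''
  12  s[6:],s[12:]  1  'f'
  13  s[12:],s[2:]  1  'f'
  14  s[2:],s[11:]  1  'f'
  15  s[11:],s[0:]  0  ''

[0, 2, 1, 0, 1, 0, 0, 1, 2, 2, 0, 0, 1, 1, 1, 0]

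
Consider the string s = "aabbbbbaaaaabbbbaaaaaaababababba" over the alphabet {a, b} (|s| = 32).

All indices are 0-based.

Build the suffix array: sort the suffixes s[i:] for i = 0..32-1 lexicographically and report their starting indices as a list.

rank | idx | suffix
   0 |  31 | a
   1 |  16 | aaaaaaababababba
   2 |  17 | aaaaaababababba
   3 |  18 | aaaaababababba
   4 |   7 | aaaaabbbbaaaaaaababababba
   5 |  19 | aaaababababba
   6 |   8 | aaaabbbbaaaaaaababababba
   7 |  20 | aaababababba
   8 |   9 | aaabbbbaaaaaaababababba
   9 |  21 | aababababba
  10 |  10 | aabbbbaaaaaaababababba
  11 |   0 | aabbbbbaaaaabbbbaaaaaaababababba
  12 |  22 | ababababba
  13 |  24 | abababba
  14 |  26 | ababba
  15 |  28 | abba
  16 |  11 | abbbbaaaaaaababababba
  17 |   1 | abbbbbaaaaabbbbaaaaaaababababba
  18 |  30 | ba
  19 |  15 | baaaaaaababababba
  20 |   6 | baaaaabbbbaaaaaaababababba
  21 |  23 | babababba
  22 |  25 | bababba
  23 |  27 | babba
  24 |  29 | bba
  25 |  14 | bbaaaaaaababababba
  26 |   5 | bbaaaaabbbbaaaaaaababababba
  27 |  13 | bbbaaaaaaababababba
  28 |   4 | bbbaaaaabbbbaaaaaaababababba
  29 |  12 | bbbbaaaaaaababababba
  30 |   3 | bbbbaaaaabbbbaaaaaaababababba
  31 |   2 | bbbbbaaaaabbbbaaaaaaababababba

[31, 16, 17, 18, 7, 19, 8, 20, 9, 21, 10, 0, 22, 24, 26, 28, 11, 1, 30, 15, 6, 23, 25, 27, 29, 14, 5, 13, 4, 12, 3, 2]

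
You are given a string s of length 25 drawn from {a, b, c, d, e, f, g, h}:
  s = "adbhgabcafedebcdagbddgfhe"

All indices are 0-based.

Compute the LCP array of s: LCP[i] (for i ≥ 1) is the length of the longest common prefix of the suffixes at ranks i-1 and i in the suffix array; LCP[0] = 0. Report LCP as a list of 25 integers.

[0, 1, 1, 1, 0, 2, 1, 1, 0, 1, 0, 1, 1, 1, 1, 0, 1, 1, 0, 1, 0, 1, 1, 0, 1]

rank→(start, suffix):
  0 → (5, 'abcafedebcdagbddgfhe')
  1 → (0, 'adbhgabcafedebcdagbddgfhe')
  2 → (8, 'afedebcdagbddgfhe')
  3 → (16, 'agbddgfhe')
  4 → (6, 'bcafedebcdagbddgfhe')
  5 → (13, 'bcdagbddgfhe')
  6 → (18, 'bddgfhe')
  7 → (2, 'bhgabcafedebcdagbddgfhe')
  8 → (7, 'cafedebcdagbddgfhe')
  9 → (14, 'cdagbddgfhe')
  10 → (15, 'dagbddgfhe')
  11 → (1, 'dbhgabcafedebcdagbddgfhe')
  12 → (19, 'ddgfhe')
  13 → (11, 'debcdagbddgfhe')
  14 → (20, 'dgfhe')
  15 → (24, 'e')
  16 → (12, 'ebcdagbddgfhe')
  17 → (10, 'edebcdagbddgfhe')
  18 → (9, 'fedebcdagbddgfhe')
  19 → (22, 'fhe')
  20 → (4, 'gabcafedebcdagbddgfhe')
  21 → (17, 'gbddgfhe')
  22 → (21, 'gfhe')
  23 → (23, 'he')
  24 → (3, 'hgabcafedebcdagbddgfhe')

SA = [5, 0, 8, 16, 6, 13, 18, 2, 7, 14, 15, 1, 19, 11, 20, 24, 12, 10, 9, 22, 4, 17, 21, 23, 3]
rank  pair      lcp
   1  s[5:],s[0:]  1  'a'
   2  s[0:],s[8:]  1  'a'
   3  s[8:],s[16:]  1  'a'
   4  s[16:],s[6:]  0  ''
   5  s[6:],s[13:]  2  'bc'
   6  s[13:],s[18:]  1  'b'
   7  s[18:],s[2:]  1  'b'
   8  s[2:],s[7:]  0  ''
   9  s[7:],s[14:]  1  'c'
  10  s[14:],s[15:]  0  ''
  11  s[15:],s[1:]  1  'd'
  12  s[1:],s[19:]  1  'd'
  13  s[19:],s[11:]  1  'd'
  14  s[11:],s[20:]  1  'd'
  15  s[20:],s[24:]  0  ''
  16  s[24:],s[12:]  1  'e'
  17  s[12:],s[10:]  1  'e'
  18  s[10:],s[9:]  0  ''
  19  s[9:],s[22:]  1  'f'
  20  s[22:],s[4:]  0  ''
  21  s[4:],s[17:]  1  'g'
  22  s[17:],s[21:]  1  'g'
  23  s[21:],s[23:]  0  ''
  24  s[23:],s[3:]  1  'h'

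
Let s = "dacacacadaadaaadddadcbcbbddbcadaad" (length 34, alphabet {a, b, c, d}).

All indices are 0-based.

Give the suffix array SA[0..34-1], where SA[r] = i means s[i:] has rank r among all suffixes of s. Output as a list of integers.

rank→(start, suffix):
  0 → (12, 'aaadddadcbcbbddbcadaad')
  1 → (31, 'aad')
  2 → (9, 'aadaaadddadcbcbbddbcadaad')
  3 → (13, 'aadddadcbcbbddbcadaad')
  4 → (1, 'acacacadaadaaadddadcbcbbddbcadaad')
  5 → (3, 'acacadaadaaadddadcbcbbddbcadaad')
  6 → (5, 'acadaadaaadddadcbcbbddbcadaad')
  7 → (32, 'ad')
  8 → (10, 'adaaadddadcbcbbddbcadaad')
  9 → (29, 'adaad')
  10 → (7, 'adaadaaadddadcbcbbddbcadaad')
  11 → (18, 'adcbcbbddbcadaad')
  12 → (14, 'adddadcbcbbddbcadaad')
  13 → (23, 'bbddbcadaad')
  14 → (27, 'bcadaad')
  15 → (21, 'bcbbddbcadaad')
  16 → (24, 'bddbcadaad')
  17 → (2, 'cacacadaadaaadddadcbcbbddbcadaad')
  18 → (4, 'cacadaadaaadddadcbcbbddbcadaad')
  19 → (28, 'cadaad')
  20 → (6, 'cadaadaaadddadcbcbbddbcadaad')
  21 → (22, 'cbbddbcadaad')
  22 → (20, 'cbcbbddbcadaad')
  23 → (33, 'd')
  24 → (11, 'daaadddadcbcbbddbcadaad')
  25 → (30, 'daad')
  26 → (8, 'daadaaadddadcbcbbddbcadaad')
  27 → (0, 'dacacacadaadaaadddadcbcbbddbcadaad')
  28 → (17, 'dadcbcbbddbcadaad')
  29 → (26, 'dbcadaad')
  30 → (19, 'dcbcbbddbcadaad')
  31 → (16, 'ddadcbcbbddbcadaad')
  32 → (25, 'ddbcadaad')
  33 → (15, 'dddadcbcbbddbcadaad')

[12, 31, 9, 13, 1, 3, 5, 32, 10, 29, 7, 18, 14, 23, 27, 21, 24, 2, 4, 28, 6, 22, 20, 33, 11, 30, 8, 0, 17, 26, 19, 16, 25, 15]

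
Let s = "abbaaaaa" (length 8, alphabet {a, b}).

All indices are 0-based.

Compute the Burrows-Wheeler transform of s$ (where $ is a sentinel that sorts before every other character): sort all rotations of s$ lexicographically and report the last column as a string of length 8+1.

aaaaab$ba

rank  rotation   last
    0  $abbaaaaa  a
    1  a$abbaaaa  a
    2  aa$abbaaa  a
    3  aaa$abbaa  a
    4  aaaa$abba  a
    5  aaaaa$abb  b
    6  abbaaaaa$  $
    7  baaaaa$ab  b
    8  bbaaaaa$a  a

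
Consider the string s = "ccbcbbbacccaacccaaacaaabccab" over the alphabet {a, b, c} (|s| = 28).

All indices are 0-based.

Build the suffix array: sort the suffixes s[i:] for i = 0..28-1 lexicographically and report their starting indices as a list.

sorted suffixes:
  #0 SA[0]=20  'aaabccab'
  #1 SA[1]=16  'aaacaaabccab'
  #2 SA[2]=21  'aabccab'
  #3 SA[3]=17  'aacaaabccab'
  #4 SA[4]=11  'aacccaaacaaabccab'
  #5 SA[5]=26  'ab'
  #6 SA[6]=22  'abccab'
  #7 SA[7]=18  'acaaabccab'
  #8 SA[8]=12  'acccaaacaaabccab'
  #9 SA[9]=7  'acccaacccaaacaaabccab'
  #10 SA[10]=27  'b'
  #11 SA[11]=6  'bacccaacccaaacaaabccab'
  #12 SA[12]=5  'bbacccaacccaaacaaabccab'
  #13 SA[13]=4  'bbbacccaacccaaacaaabccab'
  #14 SA[14]=2  'bcbbbacccaacccaaacaaabccab'
  #15 SA[15]=23  'bccab'
  #16 SA[16]=19  'caaabccab'
  #17 SA[17]=15  'caaacaaabccab'
  #18 SA[18]=10  'caacccaaacaaabccab'
  #19 SA[19]=25  'cab'
  #20 SA[20]=3  'cbbbacccaacccaaacaaabccab'
  #21 SA[21]=1  'cbcbbbacccaacccaaacaaabccab'
  #22 SA[22]=14  'ccaaacaaabccab'
  #23 SA[23]=9  'ccaacccaaacaaabccab'
  #24 SA[24]=24  'ccab'
  #25 SA[25]=0  'ccbcbbbacccaacccaaacaaabccab'
  #26 SA[26]=13  'cccaaacaaabccab'
  #27 SA[27]=8  'cccaacccaaacaaabccab'

[20, 16, 21, 17, 11, 26, 22, 18, 12, 7, 27, 6, 5, 4, 2, 23, 19, 15, 10, 25, 3, 1, 14, 9, 24, 0, 13, 8]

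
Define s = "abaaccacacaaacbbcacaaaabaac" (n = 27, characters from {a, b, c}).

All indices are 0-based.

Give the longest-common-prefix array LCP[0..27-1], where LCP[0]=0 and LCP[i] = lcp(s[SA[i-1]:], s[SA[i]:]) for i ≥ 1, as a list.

[0, 3, 3, 2, 2, 3, 3, 1, 5, 1, 2, 5, 3, 2, 2, 0, 4, 1, 1, 0, 1, 4, 2, 6, 4, 1, 1]

rank→(start, suffix):
  0 → (19, 'aaaabaac')
  1 → (20, 'aaabaac')
  2 → (10, 'aaacbbcacaaaabaac')
  3 → (21, 'aabaac')
  4 → (24, 'aac')
  5 → (11, 'aacbbcacaaaabaac')
  6 → (2, 'aaccacacaaacbbcacaaaabaac')
  7 → (22, 'abaac')
  8 → (0, 'abaaccacacaaacbbcacaaaabaac')
  9 → (25, 'ac')
  10 → (17, 'acaaaabaac')
  11 → (8, 'acaaacbbcacaaaabaac')
  12 → (6, 'acacaaacbbcacaaaabaac')
  13 → (12, 'acbbcacaaaabaac')
  14 → (3, 'accacacaaacbbcacaaaabaac')
  15 → (23, 'baac')
  16 → (1, 'baaccacacaaacbbcacaaaabaac')
  17 → (14, 'bbcacaaaabaac')
  18 → (15, 'bcacaaaabaac')
  19 → (26, 'c')
  20 → (18, 'caaaabaac')
  21 → (9, 'caaacbbcacaaaabaac')
  22 → (16, 'cacaaaabaac')
  23 → (7, 'cacaaacbbcacaaaabaac')
  24 → (5, 'cacacaaacbbcacaaaabaac')
  25 → (13, 'cbbcacaaaabaac')
  26 → (4, 'ccacacaaacbbcacaaaabaac')

SA = [19, 20, 10, 21, 24, 11, 2, 22, 0, 25, 17, 8, 6, 12, 3, 23, 1, 14, 15, 26, 18, 9, 16, 7, 5, 13, 4]
[i] adj suffixes → lcp
  [1] 19/20 → 3 ('aaa')
  [2] 20/10 → 3 ('aaa')
  [3] 10/21 → 2 ('aa')
  [4] 21/24 → 2 ('aa')
  [5] 24/11 → 3 ('aac')
  [6] 11/2 → 3 ('aac')
  [7] 2/22 → 1 ('a')
  [8] 22/0 → 5 ('abaac')
  [9] 0/25 → 1 ('a')
  [10] 25/17 → 2 ('ac')
  [11] 17/8 → 5 ('acaaa')
  [12] 8/6 → 3 ('aca')
  [13] 6/12 → 2 ('ac')
  [14] 12/3 → 2 ('ac')
  [15] 3/23 → 0 ('')
  [16] 23/1 → 4 ('baac')
  [17] 1/14 → 1 ('b')
  [18] 14/15 → 1 ('b')
  [19] 15/26 → 0 ('')
  [20] 26/18 → 1 ('c')
  [21] 18/9 → 4 ('caaa')
  [22] 9/16 → 2 ('ca')
  [23] 16/7 → 6 ('cacaaa')
  [24] 7/5 → 4 ('caca')
  [25] 5/13 → 1 ('c')
  [26] 13/4 → 1 ('c')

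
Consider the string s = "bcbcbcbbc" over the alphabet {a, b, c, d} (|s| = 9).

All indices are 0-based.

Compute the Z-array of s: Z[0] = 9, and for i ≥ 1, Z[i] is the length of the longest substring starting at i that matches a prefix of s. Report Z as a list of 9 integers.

Z[0]=9
i=1: outside box; Z[1]=0
i=2: outside box; Z[2]=5 scan→box=[2,7)
i=3: min(r-i=4, Z[1]=0)=0; Z[3]=0
i=4: min(r-i=3, Z[2]=5)=3; Z[4]=3
i=5: min(r-i=2, Z[3]=0)=0; Z[5]=0
i=6: min(r-i=1, Z[4]=3)=1; Z[6]=1
i=7: outside box; Z[7]=2 scan→box=[7,9)
i=8: min(r-i=1, Z[1]=0)=0; Z[8]=0

[9, 0, 5, 0, 3, 0, 1, 2, 0]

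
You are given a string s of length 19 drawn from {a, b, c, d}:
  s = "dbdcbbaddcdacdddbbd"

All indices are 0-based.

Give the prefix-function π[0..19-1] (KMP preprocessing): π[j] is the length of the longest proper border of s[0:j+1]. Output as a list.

π[0] = 0
j=1 s[j]='b': π[1]=0 (border '')
j=2 s[j]='d': π[2]=1 (border 'd')
j=3 s[j]='c': k: 1→0; π[3]=0 (border '')
j=4 s[j]='b': π[4]=0 (border '')
j=5 s[j]='b': π[5]=0 (border '')
j=6 s[j]='a': π[6]=0 (border '')
j=7 s[j]='d': π[7]=1 (border 'd')
j=8 s[j]='d': k: 1→0; π[8]=1 (border 'd')
j=9 s[j]='c': k: 1→0; π[9]=0 (border '')
j=10 s[j]='d': π[10]=1 (border 'd')
j=11 s[j]='a': k: 1→0; π[11]=0 (border '')
j=12 s[j]='c': π[12]=0 (border '')
j=13 s[j]='d': π[13]=1 (border 'd')
j=14 s[j]='d': k: 1→0; π[14]=1 (border 'd')
j=15 s[j]='d': k: 1→0; π[15]=1 (border 'd')
j=16 s[j]='b': π[16]=2 (border 'db')
j=17 s[j]='b': k: 2→0; π[17]=0 (border '')
j=18 s[j]='d': π[18]=1 (border 'd')

[0, 0, 1, 0, 0, 0, 0, 1, 1, 0, 1, 0, 0, 1, 1, 1, 2, 0, 1]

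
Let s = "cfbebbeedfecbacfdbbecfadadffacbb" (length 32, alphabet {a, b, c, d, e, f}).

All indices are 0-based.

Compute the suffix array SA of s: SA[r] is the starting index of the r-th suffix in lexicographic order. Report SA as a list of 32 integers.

[28, 13, 22, 24, 31, 12, 30, 17, 4, 2, 18, 5, 11, 29, 20, 0, 14, 23, 16, 8, 25, 3, 10, 19, 7, 6, 27, 21, 1, 15, 9, 26]

sorted suffixes:
  #0 SA[0]=28  'acbb'
  #1 SA[1]=13  'acfdbbecfadadffacbb'
  #2 SA[2]=22  'adadffacbb'
  #3 SA[3]=24  'adffacbb'
  #4 SA[4]=31  'b'
  #5 SA[5]=12  'bacfdbbecfadadffacbb'
  #6 SA[6]=30  'bb'
  #7 SA[7]=17  'bbecfadadffacbb'
  #8 SA[8]=4  'bbeedfecbacfdbbecfadadffacbb'
  #9 SA[9]=2  'bebbeedfecbacfdbbecfadadffacbb'
  #10 SA[10]=18  'becfadadffacbb'
  #11 SA[11]=5  'beedfecbacfdbbecfadadffacbb'
  #12 SA[12]=11  'cbacfdbbecfadadffacbb'
  #13 SA[13]=29  'cbb'
  #14 SA[14]=20  'cfadadffacbb'
  #15 SA[15]=0  'cfbebbeedfecbacfdbbecfadadffacbb'
  #16 SA[16]=14  'cfdbbecfadadffacbb'
  #17 SA[17]=23  'dadffacbb'
  #18 SA[18]=16  'dbbecfadadffacbb'
  #19 SA[19]=8  'dfecbacfdbbecfadadffacbb'
  #20 SA[20]=25  'dffacbb'
  #21 SA[21]=3  'ebbeedfecbacfdbbecfadadffacbb'
  #22 SA[22]=10  'ecbacfdbbecfadadffacbb'
  #23 SA[23]=19  'ecfadadffacbb'
  #24 SA[24]=7  'edfecbacfdbbecfadadffacbb'
  #25 SA[25]=6  'eedfecbacfdbbecfadadffacbb'
  #26 SA[26]=27  'facbb'
  #27 SA[27]=21  'fadadffacbb'
  #28 SA[28]=1  'fbebbeedfecbacfdbbecfadadffacbb'
  #29 SA[29]=15  'fdbbecfadadffacbb'
  #30 SA[30]=9  'fecbacfdbbecfadadffacbb'
  #31 SA[31]=26  'ffacbb'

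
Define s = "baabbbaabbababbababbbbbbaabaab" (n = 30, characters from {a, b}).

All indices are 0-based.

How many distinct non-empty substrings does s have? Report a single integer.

362

rank | idx | suffix
   0 |  27 | aab
   1 |  24 | aabaab
   2 |   6 | aabbababbababbbbbbaabaab
   3 |   1 | aabbbaabbababbababbbbbbaabaab
   4 |  28 | ab
   5 |  25 | abaab
   6 |  10 | ababbababbbbbbaabaab
   7 |  15 | ababbbbbbaabaab
   8 |   7 | abbababbababbbbbbaabaab
   9 |  12 | abbababbbbbbaabaab
  10 |   2 | abbbaabbababbababbbbbbaabaab
  11 |  17 | abbbbbbaabaab
  12 |  29 | b
  13 |  26 | baab
  14 |  23 | baabaab
  15 |   5 | baabbababbababbbbbbaabaab
  16 |   0 | baabbbaabbababbababbbbbbaabaab
  17 |   9 | bababbababbbbbbaabaab
  18 |  14 | bababbbbbbaabaab
  19 |  11 | babbababbbbbbaabaab
  20 |  16 | babbbbbbaabaab
  21 |  22 | bbaabaab
  22 |   4 | bbaabbababbababbbbbbaabaab
  23 |   8 | bbababbababbbbbbaabaab
  24 |  13 | bbababbbbbbaabaab
  25 |  21 | bbbaabaab
  26 |   3 | bbbaabbababbababbbbbbaabaab
  27 |  20 | bbbbaabaab
  28 |  19 | bbbbbaabaab
  29 |  18 | bbbbbbaabaab

SA = [27, 24, 6, 1, 28, 25, 10, 15, 7, 12, 2, 17, 29, 26, 23, 5, 0, 9, 14, 11, 16, 22, 4, 8, 13, 21, 3, 20, 19, 18]
rank  pair      lcp
   1  s[27:],s[24:]  3  'aab'
   2  s[24:],s[6:]  3  'aab'
   3  s[6:],s[1:]  4  'aabb'
   4  s[1:],s[28:]  1  'a'
   5  s[28:],s[25:]  2  'ab'
   6  s[25:],s[10:]  3  'aba'
   7  s[10:],s[15:]  5  'ababb'
   8  s[15:],s[7:]  2  'ab'
   9  s[7:],s[12:]  8  'abbababb'
  10  s[12:],s[2:]  3  'abb'
  11  s[2:],s[17:]  4  'abbb'
  12  s[17:],s[29:]  0  ''
  13  s[29:],s[26:]  1  'b'
  14  s[26:],s[23:]  4  'baab'
  15  s[23:],s[5:]  4  'baab'
  16  s[5:],s[0:]  5  'baabb'
  17  s[0:],s[9:]  2  'ba'
  18  s[9:],s[14:]  6  'bababb'
  19  s[14:],s[11:]  3  'bab'
  20  s[11:],s[16:]  4  'babb'
  21  s[16:],s[22:]  1  'b'
  22  s[22:],s[4:]  5  'bbaab'
  23  s[4:],s[8:]  3  'bba'
  24  s[8:],s[13:]  7  'bbababb'
  25  s[13:],s[21:]  2  'bb'
  26  s[21:],s[3:]  6  'bbbaab'
  27  s[3:],s[20:]  3  'bbb'
  28  s[20:],s[19:]  4  'bbbb'
  29  s[19:],s[18:]  5  'bbbbb'

n(n+1)/2 = 30·31/2 = 465
Σ LCP = 0 + 3 + 3 + 4 + 1 + 2 + 3 + 5 + 2 + 8 + 3 + 4 + 0 + 1 + 4 + 4 + 5 + 2 + 6 + 3 + 4 + 1 + 5 + 3 + 7 + 2 + 6 + 3 + 4 + 5 = 103
distinct = 465 − 103 = 362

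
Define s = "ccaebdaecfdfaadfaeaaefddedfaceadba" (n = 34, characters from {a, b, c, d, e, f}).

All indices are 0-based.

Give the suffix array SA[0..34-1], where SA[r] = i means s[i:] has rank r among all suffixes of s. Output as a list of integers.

sorted suffixes:
  #0 SA[0]=33  'a'
  #1 SA[1]=12  'aadfaeaaefddedfaceadba'
  #2 SA[2]=18  'aaefddedfaceadba'
  #3 SA[3]=27  'aceadba'
  #4 SA[4]=30  'adba'
  #5 SA[5]=13  'adfaeaaefddedfaceadba'
  #6 SA[6]=16  'aeaaefddedfaceadba'
  #7 SA[7]=2  'aebdaecfdfaadfaeaaefddedfaceadba'
  #8 SA[8]=6  'aecfdfaadfaeaaefddedfaceadba'
  #9 SA[9]=19  'aefddedfaceadba'
  #10 SA[10]=32  'ba'
  #11 SA[11]=4  'bdaecfdfaadfaeaaefddedfaceadba'
  #12 SA[12]=1  'caebdaecfdfaadfaeaaefddedfaceadba'
  #13 SA[13]=0  'ccaebdaecfdfaadfaeaaefddedfaceadba'
  #14 SA[14]=28  'ceadba'
  #15 SA[15]=8  'cfdfaadfaeaaefddedfaceadba'
  #16 SA[16]=5  'daecfdfaadfaeaaefddedfaceadba'
  #17 SA[17]=31  'dba'
  #18 SA[18]=22  'ddedfaceadba'
  #19 SA[19]=23  'dedfaceadba'
  #20 SA[20]=10  'dfaadfaeaaefddedfaceadba'
  #21 SA[21]=25  'dfaceadba'
  #22 SA[22]=14  'dfaeaaefddedfaceadba'
  #23 SA[23]=17  'eaaefddedfaceadba'
  #24 SA[24]=29  'eadba'
  #25 SA[25]=3  'ebdaecfdfaadfaeaaefddedfaceadba'
  #26 SA[26]=7  'ecfdfaadfaeaaefddedfaceadba'
  #27 SA[27]=24  'edfaceadba'
  #28 SA[28]=20  'efddedfaceadba'
  #29 SA[29]=11  'faadfaeaaefddedfaceadba'
  #30 SA[30]=26  'faceadba'
  #31 SA[31]=15  'faeaaefddedfaceadba'
  #32 SA[32]=21  'fddedfaceadba'
  #33 SA[33]=9  'fdfaadfaeaaefddedfaceadba'

[33, 12, 18, 27, 30, 13, 16, 2, 6, 19, 32, 4, 1, 0, 28, 8, 5, 31, 22, 23, 10, 25, 14, 17, 29, 3, 7, 24, 20, 11, 26, 15, 21, 9]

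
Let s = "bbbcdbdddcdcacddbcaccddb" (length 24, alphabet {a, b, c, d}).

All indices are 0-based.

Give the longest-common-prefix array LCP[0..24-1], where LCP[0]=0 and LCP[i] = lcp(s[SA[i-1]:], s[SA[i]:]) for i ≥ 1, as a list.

[0, 2, 0, 1, 2, 1, 2, 1, 0, 3, 1, 1, 2, 2, 4, 0, 2, 2, 1, 2, 1, 3, 2, 2]

rank→(start, suffix):
  0 → (18, 'accddb')
  1 → (12, 'acddbcaccddb')
  2 → (23, 'b')
  3 → (0, 'bbbcdbdddcdcacddbcaccddb')
  4 → (1, 'bbcdbdddcdcacddbcaccddb')
  5 → (16, 'bcaccddb')
  6 → (2, 'bcdbdddcdcacddbcaccddb')
  7 → (5, 'bdddcdcacddbcaccddb')
  8 → (17, 'caccddb')
  9 → (11, 'cacddbcaccddb')
  10 → (19, 'ccddb')
  11 → (3, 'cdbdddcdcacddbcaccddb')
  12 → (9, 'cdcacddbcaccddb')
  13 → (20, 'cddb')
  14 → (13, 'cddbcaccddb')
  15 → (22, 'db')
  16 → (15, 'dbcaccddb')
  17 → (4, 'dbdddcdcacddbcaccddb')
  18 → (10, 'dcacddbcaccddb')
  19 → (8, 'dcdcacddbcaccddb')
  20 → (21, 'ddb')
  21 → (14, 'ddbcaccddb')
  22 → (7, 'ddcdcacddbcaccddb')
  23 → (6, 'dddcdcacddbcaccddb')

SA = [18, 12, 23, 0, 1, 16, 2, 5, 17, 11, 19, 3, 9, 20, 13, 22, 15, 4, 10, 8, 21, 14, 7, 6]
rank  pair      lcp
   1  s[18:],s[12:]  2  'ac'
   2  s[12:],s[23:]  0  ''
   3  s[23:],s[0:]  1  'b'
   4  s[0:],s[1:]  2  'bb'
   5  s[1:],s[16:]  1  'b'
   6  s[16:],s[2:]  2  'bc'
   7  s[2:],s[5:]  1  'b'
   8  s[5:],s[17:]  0  ''
   9  s[17:],s[11:]  3  'cac'
  10  s[11:],s[19:]  1  'c'
  11  s[19:],s[3:]  1  'c'
  12  s[3:],s[9:]  2  'cd'
  13  s[9:],s[20:]  2  'cd'
  14  s[20:],s[13:]  4  'cddb'
  15  s[13:],s[22:]  0  ''
  16  s[22:],s[15:]  2  'db'
  17  s[15:],s[4:]  2  'db'
  18  s[4:],s[10:]  1  'd'
  19  s[10:],s[8:]  2  'dc'
  20  s[8:],s[21:]  1  'd'
  21  s[21:],s[14:]  3  'ddb'
  22  s[14:],s[7:]  2  'dd'
  23  s[7:],s[6:]  2  'dd'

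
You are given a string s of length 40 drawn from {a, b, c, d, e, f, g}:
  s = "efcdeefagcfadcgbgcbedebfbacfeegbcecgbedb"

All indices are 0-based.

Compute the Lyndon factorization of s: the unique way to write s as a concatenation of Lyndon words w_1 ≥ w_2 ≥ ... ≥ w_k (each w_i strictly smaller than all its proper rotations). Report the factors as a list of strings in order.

["ef", "cdeef", "agcf", "adcgbgcbedebfb", "acfeegbcecgbedb"]

emit factor 1: 'ef' (i=0, period=2)
emit factor 2: 'cdeef' (i=2, period=5)
emit factor 3: 'agcf' (i=7, period=4)
emit factor 4: 'adcgbgcbedebfb' (i=11, period=14)
emit factor 5: 'acfeegbcecgbedb' (i=25, period=15)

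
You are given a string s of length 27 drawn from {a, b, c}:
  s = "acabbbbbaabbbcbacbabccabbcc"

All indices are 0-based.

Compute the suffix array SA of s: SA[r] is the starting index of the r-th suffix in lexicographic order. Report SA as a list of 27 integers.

rank→(start, suffix):
  0 → (8, 'aabbbcbacbabccabbcc')
  1 → (2, 'abbbbbaabbbcbacbabccabbcc')
  2 → (9, 'abbbcbacbabccabbcc')
  3 → (22, 'abbcc')
  4 → (18, 'abccabbcc')
  5 → (0, 'acabbbbbaabbbcbacbabccabbcc')
  6 → (15, 'acbabccabbcc')
  7 → (7, 'baabbbcbacbabccabbcc')
  8 → (17, 'babccabbcc')
  9 → (14, 'bacbabccabbcc')
  10 → (6, 'bbaabbbcbacbabccabbcc')
  11 → (5, 'bbbaabbbcbacbabccabbcc')
  12 → (4, 'bbbbaabbbcbacbabccabbcc')
  13 → (3, 'bbbbbaabbbcbacbabccabbcc')
  14 → (10, 'bbbcbacbabccabbcc')
  15 → (11, 'bbcbacbabccabbcc')
  16 → (23, 'bbcc')
  17 → (12, 'bcbacbabccabbcc')
  18 → (24, 'bcc')
  19 → (19, 'bccabbcc')
  20 → (26, 'c')
  21 → (1, 'cabbbbbaabbbcbacbabccabbcc')
  22 → (21, 'cabbcc')
  23 → (16, 'cbabccabbcc')
  24 → (13, 'cbacbabccabbcc')
  25 → (25, 'cc')
  26 → (20, 'ccabbcc')

[8, 2, 9, 22, 18, 0, 15, 7, 17, 14, 6, 5, 4, 3, 10, 11, 23, 12, 24, 19, 26, 1, 21, 16, 13, 25, 20]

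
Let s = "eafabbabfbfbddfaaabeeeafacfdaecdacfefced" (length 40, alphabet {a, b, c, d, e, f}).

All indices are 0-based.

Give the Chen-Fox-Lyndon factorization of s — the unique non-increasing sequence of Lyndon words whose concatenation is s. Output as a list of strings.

["e", "af", "abbabfbfbddf", "aaabeeeafacfdaecdacfefced"]

emit factor 1: 'e' (i=0, period=1)
emit factor 2: 'af' (i=1, period=2)
emit factor 3: 'abbabfbfbddf' (i=3, period=12)
emit factor 4: 'aaabeeeafacfdaecdacfefced' (i=15, period=25)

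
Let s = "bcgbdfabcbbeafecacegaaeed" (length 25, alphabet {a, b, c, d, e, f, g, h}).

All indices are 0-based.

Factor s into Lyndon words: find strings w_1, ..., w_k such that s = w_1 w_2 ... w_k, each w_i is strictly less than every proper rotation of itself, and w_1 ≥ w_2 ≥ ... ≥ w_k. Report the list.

["bcgbdf", "abcbbeafecaceg", "aaeed"]

emit factor 1: 'bcgbdf' (i=0, period=6)
emit factor 2: 'abcbbeafecaceg' (i=6, period=14)
emit factor 3: 'aaeed' (i=20, period=5)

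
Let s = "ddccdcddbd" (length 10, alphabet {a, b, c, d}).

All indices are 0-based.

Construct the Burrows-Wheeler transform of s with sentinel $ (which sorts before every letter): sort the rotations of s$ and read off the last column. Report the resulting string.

dddcdbddcc$

rank  rotation     last
    0  $ddccdcddbd  d
    1  bd$ddccdcdd  d
    2  ccdcddbd$dd  d
    3  cdcddbd$ddc  c
    4  cddbd$ddccd  d
    5  d$ddccdcddb  b
    6  dbd$ddccdcd  d
    7  dccdcddbd$d  d
    8  dcddbd$ddcc  c
    9  ddbd$ddccdc  c
   10  ddccdcddbd$  $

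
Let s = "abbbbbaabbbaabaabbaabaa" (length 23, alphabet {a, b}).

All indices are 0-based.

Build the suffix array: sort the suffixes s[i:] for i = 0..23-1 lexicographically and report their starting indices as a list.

[22, 21, 18, 11, 14, 6, 19, 12, 15, 7, 0, 20, 17, 10, 13, 5, 16, 9, 4, 8, 3, 2, 1]

rank→(start, suffix):
  0 → (22, 'a')
  1 → (21, 'aa')
  2 → (18, 'aabaa')
  3 → (11, 'aabaabbaabaa')
  4 → (14, 'aabbaabaa')
  5 → (6, 'aabbbaabaabbaabaa')
  6 → (19, 'abaa')
  7 → (12, 'abaabbaabaa')
  8 → (15, 'abbaabaa')
  9 → (7, 'abbbaabaabbaabaa')
  10 → (0, 'abbbbbaabbbaabaabbaabaa')
  11 → (20, 'baa')
  12 → (17, 'baabaa')
  13 → (10, 'baabaabbaabaa')
  14 → (13, 'baabbaabaa')
  15 → (5, 'baabbbaabaabbaabaa')
  16 → (16, 'bbaabaa')
  17 → (9, 'bbaabaabbaabaa')
  18 → (4, 'bbaabbbaabaabbaabaa')
  19 → (8, 'bbbaabaabbaabaa')
  20 → (3, 'bbbaabbbaabaabbaabaa')
  21 → (2, 'bbbbaabbbaabaabbaabaa')
  22 → (1, 'bbbbbaabbbaabaabbaabaa')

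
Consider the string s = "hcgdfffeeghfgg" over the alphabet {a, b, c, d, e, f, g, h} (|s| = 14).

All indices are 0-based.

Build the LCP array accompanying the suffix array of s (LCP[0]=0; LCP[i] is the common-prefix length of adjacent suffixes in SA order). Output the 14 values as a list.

[0, 0, 0, 1, 0, 1, 2, 1, 0, 1, 1, 1, 0, 1]

rank | idx | suffix
   0 |   1 | cgdfffeeghfgg
   1 |   3 | dfffeeghfgg
   2 |   7 | eeghfgg
   3 |   8 | eghfgg
   4 |   6 | feeghfgg
   5 |   5 | ffeeghfgg
   6 |   4 | fffeeghfgg
   7 |  11 | fgg
   8 |  13 | g
   9 |   2 | gdfffeeghfgg
  10 |  12 | gg
  11 |   9 | ghfgg
  12 |   0 | hcgdfffeeghfgg
  13 |  10 | hfgg

SA = [1, 3, 7, 8, 6, 5, 4, 11, 13, 2, 12, 9, 0, 10]
i: (SA[i-1],SA[i]) lcp shared
  1: (1,3) 0 ''
  2: (3,7) 0 ''
  3: (7,8) 1 'e'
  4: (8,6) 0 ''
  5: (6,5) 1 'f'
  6: (5,4) 2 'ff'
  7: (4,11) 1 'f'
  8: (11,13) 0 ''
  9: (13,2) 1 'g'
  10: (2,12) 1 'g'
  11: (12,9) 1 'g'
  12: (9,0) 0 ''
  13: (0,10) 1 'h'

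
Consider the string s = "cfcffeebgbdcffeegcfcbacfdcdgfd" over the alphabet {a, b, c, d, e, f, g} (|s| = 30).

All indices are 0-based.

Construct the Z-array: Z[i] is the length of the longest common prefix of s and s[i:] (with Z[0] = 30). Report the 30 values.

[30, 0, 2, 0, 0, 0, 0, 0, 0, 0, 0, 2, 0, 0, 0, 0, 0, 3, 0, 1, 0, 0, 2, 0, 0, 1, 0, 0, 0, 0]

Z[0]=30
i=1: outside box; Z[1]=0
i=2: outside box; Z[2]=2 extend→box=[2,4)
i=3: min(r-i=1, Z[1]=0)=0; Z[3]=0
i=4: outside box; Z[4]=0
i=5: outside box; Z[5]=0
i=6: outside box; Z[6]=0
i=7: outside box; Z[7]=0
i=8: outside box; Z[8]=0
i=9: outside box; Z[9]=0
i=10: outside box; Z[10]=0
i=11: outside box; Z[11]=2 extend→box=[11,13)
i=12: min(r-i=1, Z[1]=0)=0; Z[12]=0
i=13: outside box; Z[13]=0
i=14: outside box; Z[14]=0
i=15: outside box; Z[15]=0
i=16: outside box; Z[16]=0
i=17: outside box; Z[17]=3 extend→box=[17,20)
i=18: min(r-i=2, Z[1]=0)=0; Z[18]=0
i=19: min(r-i=1, Z[2]=2)=1; Z[19]=1
i=20: outside box; Z[20]=0
i=21: outside box; Z[21]=0
i=22: outside box; Z[22]=2 extend→box=[22,24)
i=23: min(r-i=1, Z[1]=0)=0; Z[23]=0
i=24: outside box; Z[24]=0
i=25: outside box; Z[25]=1 extend→box=[25,26)
i=26: outside box; Z[26]=0
i=27: outside box; Z[27]=0
i=28: outside box; Z[28]=0
i=29: outside box; Z[29]=0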